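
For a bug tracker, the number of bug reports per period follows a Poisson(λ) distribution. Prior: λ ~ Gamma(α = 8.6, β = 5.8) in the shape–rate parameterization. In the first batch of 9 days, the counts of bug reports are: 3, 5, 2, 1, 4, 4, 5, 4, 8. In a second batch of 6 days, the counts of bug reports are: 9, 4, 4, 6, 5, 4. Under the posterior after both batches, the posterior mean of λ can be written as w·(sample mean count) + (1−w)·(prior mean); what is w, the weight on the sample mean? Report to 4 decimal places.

0.7212

With a Gamma(shape α, rate β) prior, the Poisson likelihood is conjugate: the posterior is Gamma(α + ΣXᵢ, β + n).
Total number of days: n = 9 + 6 = 15.
Posterior mean = (α₀+S)/(β₀+n) = [n/(β₀+n)]·(S/n) + [β₀/(β₀+n)]·(α₀/β₀), so only n and β₀ enter the weight.
Weight on data w = n/(β₀+n) = 15/(5.8+15) = 15/20.8 = 0.7212.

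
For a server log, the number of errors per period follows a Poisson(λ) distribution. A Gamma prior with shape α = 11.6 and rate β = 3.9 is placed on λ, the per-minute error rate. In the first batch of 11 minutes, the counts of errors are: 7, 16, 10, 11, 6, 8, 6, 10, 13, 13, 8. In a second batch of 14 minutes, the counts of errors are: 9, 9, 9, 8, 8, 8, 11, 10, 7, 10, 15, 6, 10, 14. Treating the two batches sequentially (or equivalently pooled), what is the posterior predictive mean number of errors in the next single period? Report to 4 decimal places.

8.7751

With a Gamma(shape α, rate β) prior, the Poisson likelihood is conjugate: the posterior is Gamma(α + ΣXᵢ, β + n).
Batch 1: sum of counts S = 108 over n = 11 minutes.
After batch 1: Gamma(α+S, β+n) = Gamma(11.6+108, 3.9+11) = Gamma(119.6, 14.9).
Batch 2: sum of counts S = 134 over n = 14 minutes.
After batch 2: Gamma(α+S, β+n) = Gamma(119.6+134, 14.9+14) = Gamma(253.6, 28.9).
The predictive distribution for one future period is NegBinom with mean α/β = 8.7751.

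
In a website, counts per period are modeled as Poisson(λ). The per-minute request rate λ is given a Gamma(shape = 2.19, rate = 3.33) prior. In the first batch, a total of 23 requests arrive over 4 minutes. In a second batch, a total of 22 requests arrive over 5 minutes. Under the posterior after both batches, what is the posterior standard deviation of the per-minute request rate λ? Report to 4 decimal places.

0.5571

With a Gamma(shape α, rate β) prior, the Poisson likelihood is conjugate: the posterior is Gamma(α + ΣXᵢ, β + n).
After batch 1: Gamma(α+S, β+n) = Gamma(2.19+23, 3.33+4) = Gamma(25.19, 7.33).
After batch 2: Gamma(α+S, β+n) = Gamma(25.19+22, 7.33+5) = Gamma(47.19, 12.33).
SD = √α/β = √47.19/12.33 = 0.5571.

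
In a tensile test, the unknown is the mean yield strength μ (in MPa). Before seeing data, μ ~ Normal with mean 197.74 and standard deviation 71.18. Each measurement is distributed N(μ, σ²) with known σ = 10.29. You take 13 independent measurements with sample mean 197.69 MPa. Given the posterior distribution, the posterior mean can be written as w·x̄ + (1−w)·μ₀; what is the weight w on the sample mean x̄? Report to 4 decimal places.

0.9984

For Normal data with known variance σ², a Normal(μ₀, σ₀²) prior on μ is conjugate. Posterior precision = 1/σ₀² + n/σ²; posterior mean is the precision-weighted average of μ₀ and x̄.
σ₀² = 71.18² = 5066.5924, σ² = 10.29² = 105.8841. Prior precision 1/σ₀² = 1/5066.5924; data precision n/σ² = 13/105.8841.
w = (n/σ²)/(1/σ₀² + n/σ²) = n·σ₀²/(σ² + n·σ₀²) = 13·5066.5924/(105.8841 + 13·5066.5924) = 65865.7012/65971.5853 = 0.9984.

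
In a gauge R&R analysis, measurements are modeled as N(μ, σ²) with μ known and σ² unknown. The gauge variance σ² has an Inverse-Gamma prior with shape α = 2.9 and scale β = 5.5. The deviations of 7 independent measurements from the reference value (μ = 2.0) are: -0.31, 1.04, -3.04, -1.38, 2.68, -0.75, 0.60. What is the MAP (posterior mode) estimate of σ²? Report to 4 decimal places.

With known mean μ and an Inverse-Gamma(α, β) prior on σ², the Normal likelihood is conjugate: posterior is Inv-Gamma(α + n/2, β + Σ(xᵢ−μ)²/2).
Σ(xᵢ−μ)² = (-0.31)² + (1.04)² + (-3.04)² + (-1.38)² + (2.68)² + (-0.75)² + (0.60)² = 20.4286.
Posterior: Inv-Gamma(2.9 + 7/2, 5.5 + 20.4286/2) = Inv-Gamma(6.40, 15.71430).
Mode = β/(α+1) = 15.71430/7.40 = 2.1236.

2.1236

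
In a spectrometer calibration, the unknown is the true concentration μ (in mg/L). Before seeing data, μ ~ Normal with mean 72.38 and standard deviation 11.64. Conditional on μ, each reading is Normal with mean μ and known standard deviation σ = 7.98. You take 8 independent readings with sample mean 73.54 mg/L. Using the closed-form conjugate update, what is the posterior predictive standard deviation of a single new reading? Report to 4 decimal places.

For Normal data with known variance σ², a Normal(μ₀, σ₀²) prior on μ is conjugate. Posterior precision = 1/σ₀² + n/σ²; posterior mean is the precision-weighted average of μ₀ and x̄.
σ₀² = 11.64² = 135.4896, σ² = 7.98² = 63.6804; σ² + n·σ₀² = 63.6804 + 8·135.4896 = 1147.5972.
Posterior precision = 1/σ₀² + n/σ² = 1/135.4896 + 8/63.6804 = (σ² + n·σ₀²)/(σ₀²σ²) = 1147.5972/(135.4896·63.6804); posterior variance σₙ² = σ₀²σ²/(σ² + n·σ₀²) = 135.4896·63.6804/1147.5972 = 7.518345.
Predictive variance for one new observation = σₙ² + σ² = 135.4896·63.6804/1147.5972 + 63.6804 = σ²·(σ₀² + 1147.5972)/1147.5972 = 63.6804·1283.0868/1147.5972 = 71.198745; SD = √(63.6804·1283.0868/1147.5972) = 8.4379.

8.4379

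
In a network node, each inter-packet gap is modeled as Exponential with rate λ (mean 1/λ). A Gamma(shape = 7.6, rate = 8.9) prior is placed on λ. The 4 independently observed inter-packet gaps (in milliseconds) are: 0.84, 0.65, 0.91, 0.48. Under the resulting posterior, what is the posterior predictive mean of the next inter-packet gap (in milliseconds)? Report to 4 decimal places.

With a Gamma(shape α, rate β) prior on the exponential rate λ, the posterior after n observations with total T = Σxᵢ is Gamma(α+n, β+T).
Sum of observations T = 2.88 milliseconds; n = 4.
Posterior: Gamma(7.6+4, 8.9+2.88) = Gamma(11.6, 11.78).
The predictive distribution for the next observation is Lomax; its mean is β/(α−1) = 11.78/10.6 = 1.1113.

1.1113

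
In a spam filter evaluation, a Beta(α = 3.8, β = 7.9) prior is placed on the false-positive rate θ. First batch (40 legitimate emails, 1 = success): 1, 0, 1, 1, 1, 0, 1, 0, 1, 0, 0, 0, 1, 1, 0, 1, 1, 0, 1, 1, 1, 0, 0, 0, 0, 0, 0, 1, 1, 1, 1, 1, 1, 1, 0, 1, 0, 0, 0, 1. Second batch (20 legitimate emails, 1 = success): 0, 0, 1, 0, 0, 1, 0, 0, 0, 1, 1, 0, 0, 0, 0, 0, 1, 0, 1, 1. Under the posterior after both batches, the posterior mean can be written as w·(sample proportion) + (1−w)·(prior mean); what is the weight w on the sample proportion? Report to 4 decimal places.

The Beta prior is conjugate to a Binomial/Bernoulli likelihood; the update adds successes to α and failures to β.
Total number of legitimate emails: n = 40 + 20 = 60.
Posterior mean = (α₀+k)/(α₀+β₀+n) = [n/(α₀+β₀+n)]·(k/n) + [(α₀+β₀)/(α₀+β₀+n)]·α₀/(α₀+β₀), so only n and the prior enter the weight.
The weight on the data is w = n/(α₀+β₀+n) = 60/(3.8+7.9+60) = 60/71.7 = 0.8368.

0.8368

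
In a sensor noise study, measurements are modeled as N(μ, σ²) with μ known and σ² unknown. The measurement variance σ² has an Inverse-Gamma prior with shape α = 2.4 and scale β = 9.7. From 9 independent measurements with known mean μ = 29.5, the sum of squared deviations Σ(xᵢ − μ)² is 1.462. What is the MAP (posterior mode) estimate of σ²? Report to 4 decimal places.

1.3204

With known mean μ and an Inverse-Gamma(α, β) prior on σ², the Normal likelihood is conjugate: posterior is Inv-Gamma(α + n/2, β + Σ(xᵢ−μ)²/2).
Posterior: Inv-Gamma(2.4 + 9/2, 9.7 + 1.462/2) = Inv-Gamma(6.90, 10.4310).
Mode = β/(α+1) = 10.4310/7.90 = 1.3204.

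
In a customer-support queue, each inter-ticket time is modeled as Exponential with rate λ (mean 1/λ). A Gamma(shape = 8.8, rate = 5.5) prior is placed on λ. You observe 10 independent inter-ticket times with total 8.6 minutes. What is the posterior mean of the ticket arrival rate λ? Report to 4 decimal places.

With a Gamma(shape α, rate β) prior on the exponential rate λ, the posterior after n observations with total T = Σxᵢ is Gamma(α+n, β+T).
Posterior: Gamma(8.8+10, 5.5+8.6) = Gamma(18.8, 14.1).
Posterior mean of λ = α/β = 18.8/14.1 = 1.3333.

1.3333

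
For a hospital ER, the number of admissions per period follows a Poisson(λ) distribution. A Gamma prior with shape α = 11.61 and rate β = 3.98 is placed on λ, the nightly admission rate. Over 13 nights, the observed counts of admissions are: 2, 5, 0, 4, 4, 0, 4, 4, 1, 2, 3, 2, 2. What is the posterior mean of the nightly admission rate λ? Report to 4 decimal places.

With a Gamma(shape α, rate β) prior, the Poisson likelihood is conjugate: the posterior is Gamma(α + ΣXᵢ, β + n).
Sum of counts S = 33 over n = 13 nights.
Posterior: Gamma(α+S, β+n) = Gamma(11.61+33, 3.98+13) = Gamma(44.61, 16.98).
Posterior mean = α/β = 44.61/16.98 = 2.6272.

2.6272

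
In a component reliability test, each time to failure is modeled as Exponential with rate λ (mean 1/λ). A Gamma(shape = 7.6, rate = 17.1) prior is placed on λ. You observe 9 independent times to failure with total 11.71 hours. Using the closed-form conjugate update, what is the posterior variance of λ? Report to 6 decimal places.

0.020000

With a Gamma(shape α, rate β) prior on the exponential rate λ, the posterior after n observations with total T = Σxᵢ is Gamma(α+n, β+T).
Posterior: Gamma(7.6+9, 17.1+11.71) = Gamma(16.6, 28.81).
Var = α/β² = 0.020000.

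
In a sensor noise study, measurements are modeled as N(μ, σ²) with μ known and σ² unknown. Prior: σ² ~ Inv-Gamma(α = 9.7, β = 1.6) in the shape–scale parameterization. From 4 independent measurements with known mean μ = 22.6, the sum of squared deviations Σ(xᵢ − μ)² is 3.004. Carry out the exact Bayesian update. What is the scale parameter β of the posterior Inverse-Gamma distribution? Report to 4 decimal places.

With known mean μ and an Inverse-Gamma(α, β) prior on σ², the Normal likelihood is conjugate: posterior is Inv-Gamma(α + n/2, β + Σ(xᵢ−μ)²/2).
Posterior: Inv-Gamma(9.7 + 4/2, 1.6 + 3.004/2) = Inv-Gamma(11.70, 3.1020).
Posterior β = 3.1020.

3.1020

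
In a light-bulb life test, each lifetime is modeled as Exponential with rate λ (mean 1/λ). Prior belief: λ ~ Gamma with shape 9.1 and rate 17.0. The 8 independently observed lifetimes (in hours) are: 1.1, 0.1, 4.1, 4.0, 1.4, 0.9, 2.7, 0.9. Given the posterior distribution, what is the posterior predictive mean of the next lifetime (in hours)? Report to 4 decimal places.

With a Gamma(shape α, rate β) prior on the exponential rate λ, the posterior after n observations with total T = Σxᵢ is Gamma(α+n, β+T).
Sum of observations T = 15.2 hours; n = 8.
Posterior: Gamma(9.1+8, 17.0+15.2) = Gamma(17.1, 32.2).
The predictive distribution for the next observation is Lomax; its mean is β/(α−1) = 32.2/16.1 = 2.0000.

2.0000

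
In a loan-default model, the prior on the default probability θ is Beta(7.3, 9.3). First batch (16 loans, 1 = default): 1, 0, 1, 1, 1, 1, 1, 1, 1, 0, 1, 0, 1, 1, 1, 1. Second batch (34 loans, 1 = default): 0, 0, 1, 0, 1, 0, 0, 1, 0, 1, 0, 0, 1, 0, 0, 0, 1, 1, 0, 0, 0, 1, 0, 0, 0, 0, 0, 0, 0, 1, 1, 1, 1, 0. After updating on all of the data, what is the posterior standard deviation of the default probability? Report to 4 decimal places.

The Beta prior is conjugate to a Binomial/Bernoulli likelihood; the update adds successes to α and failures to β.
After batch 1: Beta(7.3+13, 9.3+3) = Beta(20.3, 12.3).
After batch 2: Beta(20.3+12, 12.3+22) = Beta(32.3, 34.3).
Var = αβ/((α+β)²(α+β+1)) = 32.3·34.3/(66.6²·67.6) = 0.00369489; SD = √0.00369489 = 0.0608.

0.0608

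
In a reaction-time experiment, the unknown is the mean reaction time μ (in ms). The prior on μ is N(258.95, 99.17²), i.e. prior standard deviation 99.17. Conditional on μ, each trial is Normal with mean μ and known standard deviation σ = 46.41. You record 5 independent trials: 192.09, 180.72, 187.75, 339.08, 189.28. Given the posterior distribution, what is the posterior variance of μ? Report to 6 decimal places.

412.700569

For Normal data with known variance σ², a Normal(μ₀, σ₀²) prior on μ is conjugate. Posterior precision = 1/σ₀² + n/σ²; posterior mean is the precision-weighted average of μ₀ and x̄.
σ₀² = 99.17² = 9834.6889, σ² = 46.41² = 2153.8881; σ² + n·σ₀² = 2153.8881 + 5·9834.6889 = 51327.3326.
Posterior precision = 1/σ₀² + n/σ² = 1/9834.6889 + 5/2153.8881 = (σ² + n·σ₀²)/(σ₀²σ²) = 51327.3326/(9834.6889·2153.8881); posterior variance σₙ² = σ₀²σ²/(σ² + n·σ₀²) = 9834.6889·2153.8881/51327.3326 = 412.700569.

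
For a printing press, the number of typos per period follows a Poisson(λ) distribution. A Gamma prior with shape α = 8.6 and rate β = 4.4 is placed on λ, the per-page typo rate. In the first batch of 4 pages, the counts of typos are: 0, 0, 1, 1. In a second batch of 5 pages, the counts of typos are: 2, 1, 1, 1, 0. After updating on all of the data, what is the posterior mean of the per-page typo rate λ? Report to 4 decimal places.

1.1642

With a Gamma(shape α, rate β) prior, the Poisson likelihood is conjugate: the posterior is Gamma(α + ΣXᵢ, β + n).
Batch 1: sum of counts S = 2 over n = 4 pages.
After batch 1: Gamma(α+S, β+n) = Gamma(8.6+2, 4.4+4) = Gamma(10.6, 8.4).
Batch 2: sum of counts S = 5 over n = 5 pages.
After batch 2: Gamma(α+S, β+n) = Gamma(10.6+5, 8.4+5) = Gamma(15.6, 13.4).
Posterior mean = α/β = 15.6/13.4 = 1.1642.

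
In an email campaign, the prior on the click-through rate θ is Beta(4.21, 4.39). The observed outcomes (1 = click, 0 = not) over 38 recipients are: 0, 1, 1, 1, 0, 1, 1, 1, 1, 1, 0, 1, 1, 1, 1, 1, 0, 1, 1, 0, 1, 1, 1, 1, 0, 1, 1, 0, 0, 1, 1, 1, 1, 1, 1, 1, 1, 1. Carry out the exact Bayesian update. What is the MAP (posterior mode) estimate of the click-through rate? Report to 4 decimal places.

The Beta prior is conjugate to a Binomial/Bernoulli likelihood; the update adds successes to α and failures to β.
Posterior: Beta(α+k, β+n−k) = Beta(4.21+30, 4.39+8) = Beta(34.21, 12.39).
Mode of Beta(a,b) for a,b>1 is (a−1)/(a+b−2) = 33.21/44.60 = 0.7446.

0.7446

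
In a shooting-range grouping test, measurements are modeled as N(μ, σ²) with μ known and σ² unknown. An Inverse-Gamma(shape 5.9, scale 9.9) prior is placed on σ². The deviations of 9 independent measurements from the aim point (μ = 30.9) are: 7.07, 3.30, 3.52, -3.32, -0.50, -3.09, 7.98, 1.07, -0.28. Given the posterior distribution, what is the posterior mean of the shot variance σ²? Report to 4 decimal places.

With known mean μ and an Inverse-Gamma(α, β) prior on σ², the Normal likelihood is conjugate: posterior is Inv-Gamma(α + n/2, β + Σ(xᵢ−μ)²/2).
Σ(xᵢ−μ)² = (7.07)² + (3.30)² + (3.52)² + (-3.32)² + (-0.50)² + (-3.09)² + (7.98)² + (1.07)² + (-0.28)² = 158.9895.
Posterior: Inv-Gamma(5.9 + 9/2, 9.9 + 158.9895/2) = Inv-Gamma(10.40, 89.39475).
E[σ²|data] = β/(α−1) = 89.39475/9.40 = 9.5101.

9.5101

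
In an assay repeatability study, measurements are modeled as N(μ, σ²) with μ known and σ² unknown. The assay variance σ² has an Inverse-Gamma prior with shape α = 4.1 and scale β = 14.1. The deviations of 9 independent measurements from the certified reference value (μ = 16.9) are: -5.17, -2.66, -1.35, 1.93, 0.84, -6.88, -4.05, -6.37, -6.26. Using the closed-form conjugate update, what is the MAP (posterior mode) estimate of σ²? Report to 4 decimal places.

11.0291

With known mean μ and an Inverse-Gamma(α, β) prior on σ², the Normal likelihood is conjugate: posterior is Inv-Gamma(α + n/2, β + Σ(xᵢ−μ)²/2).
Σ(xᵢ−μ)² = (-5.17)² + (-2.66)² + (-1.35)² + (1.93)² + (0.84)² + (-6.88)² + (-4.05)² + (-6.37)² + (-6.26)² = 183.5589.
Posterior: Inv-Gamma(4.1 + 9/2, 14.1 + 183.5589/2) = Inv-Gamma(8.60, 105.87945).
Mode = β/(α+1) = 105.87945/9.60 = 11.0291.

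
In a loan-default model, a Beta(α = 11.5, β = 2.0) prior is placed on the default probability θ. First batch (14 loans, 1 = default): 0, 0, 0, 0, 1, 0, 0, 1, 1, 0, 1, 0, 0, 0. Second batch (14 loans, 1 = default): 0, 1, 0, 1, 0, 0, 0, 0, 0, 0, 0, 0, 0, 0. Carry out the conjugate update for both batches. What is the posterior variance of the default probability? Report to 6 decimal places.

The Beta prior is conjugate to a Binomial/Bernoulli likelihood; the update adds successes to α and failures to β.
After batch 1: Beta(11.5+4, 2.0+10) = Beta(15.5, 12.0).
After batch 2: Beta(15.5+2, 12.0+12) = Beta(17.5, 24.0).
Var = αβ/((α+β)²(α+β+1)) = 17.5·24.0/(41.5²·42.5) = 0.005738.

0.005738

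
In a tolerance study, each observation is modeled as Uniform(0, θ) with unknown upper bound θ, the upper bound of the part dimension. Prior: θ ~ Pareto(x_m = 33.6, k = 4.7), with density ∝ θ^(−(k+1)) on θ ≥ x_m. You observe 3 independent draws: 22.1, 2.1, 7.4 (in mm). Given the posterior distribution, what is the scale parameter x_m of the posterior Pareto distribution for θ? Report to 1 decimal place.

33.6

A Pareto(scale x_m, shape k) prior on the upper bound θ of Uniform(0, θ) is conjugate: posterior is Pareto(max(x_m, max xᵢ), k + n).
Sample maximum = 22.1; prior scale x_m = 33.6 → posterior scale = max = 33.6.
Posterior shape = 4.7 + 3 = 7.7.
Posterior scale x_m = 33.6.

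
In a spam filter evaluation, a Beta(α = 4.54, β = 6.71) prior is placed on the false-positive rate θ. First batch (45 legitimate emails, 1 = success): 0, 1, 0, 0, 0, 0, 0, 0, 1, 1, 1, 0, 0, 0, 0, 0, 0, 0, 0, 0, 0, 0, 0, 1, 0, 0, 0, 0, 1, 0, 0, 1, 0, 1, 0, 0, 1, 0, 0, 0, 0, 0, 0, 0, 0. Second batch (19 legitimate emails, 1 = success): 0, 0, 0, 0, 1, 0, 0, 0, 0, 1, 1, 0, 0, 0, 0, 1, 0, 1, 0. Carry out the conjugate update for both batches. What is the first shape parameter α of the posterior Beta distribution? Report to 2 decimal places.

18.54

The Beta prior is conjugate to a Binomial/Bernoulli likelihood; the update adds successes to α and failures to β.
After batch 1: Beta(4.54+9, 6.71+36) = Beta(13.54, 42.71).
After batch 2: Beta(13.54+5, 42.71+14) = Beta(18.54, 56.71).
Posterior α = 18.54.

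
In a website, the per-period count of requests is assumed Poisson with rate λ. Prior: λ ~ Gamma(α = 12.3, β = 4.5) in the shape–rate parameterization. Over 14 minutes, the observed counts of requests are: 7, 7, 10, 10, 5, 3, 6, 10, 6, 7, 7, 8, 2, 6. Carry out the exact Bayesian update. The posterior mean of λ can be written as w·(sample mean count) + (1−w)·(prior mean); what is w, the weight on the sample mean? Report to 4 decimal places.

With a Gamma(shape α, rate β) prior, the Poisson likelihood is conjugate: the posterior is Gamma(α + ΣXᵢ, β + n).
Posterior mean = (α₀+S)/(β₀+n) = [n/(β₀+n)]·(S/n) + [β₀/(β₀+n)]·(α₀/β₀), so only n and β₀ enter the weight.
Weight on data w = n/(β₀+n) = 14/(4.5+14) = 14/18.5 = 0.7568.

0.7568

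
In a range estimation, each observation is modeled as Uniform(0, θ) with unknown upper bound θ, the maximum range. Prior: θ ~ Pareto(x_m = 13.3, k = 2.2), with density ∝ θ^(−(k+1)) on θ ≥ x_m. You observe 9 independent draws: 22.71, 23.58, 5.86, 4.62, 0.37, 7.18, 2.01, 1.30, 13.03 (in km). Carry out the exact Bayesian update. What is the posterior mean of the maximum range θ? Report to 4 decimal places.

A Pareto(scale x_m, shape k) prior on the upper bound θ of Uniform(0, θ) is conjugate: posterior is Pareto(max(x_m, max xᵢ), k + n).
Sample maximum = 23.58; prior scale x_m = 13.3 → posterior scale = max = 23.58.
Posterior shape = 2.2 + 9 = 11.2.
E[θ|data] = k·x_m/(k−1) = 11.2·23.58/10.2 = 25.8918.

25.8918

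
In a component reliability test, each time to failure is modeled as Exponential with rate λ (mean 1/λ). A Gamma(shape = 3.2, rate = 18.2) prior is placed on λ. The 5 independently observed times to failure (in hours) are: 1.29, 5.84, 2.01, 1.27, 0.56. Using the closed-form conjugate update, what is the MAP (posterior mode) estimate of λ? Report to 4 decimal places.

With a Gamma(shape α, rate β) prior on the exponential rate λ, the posterior after n observations with total T = Σxᵢ is Gamma(α+n, β+T).
Sum of observations T = 10.97 hours; n = 5.
Posterior: Gamma(3.2+5, 18.2+10.97) = Gamma(8.2, 29.17).
Mode = (α−1)/β = 0.2468.

0.2468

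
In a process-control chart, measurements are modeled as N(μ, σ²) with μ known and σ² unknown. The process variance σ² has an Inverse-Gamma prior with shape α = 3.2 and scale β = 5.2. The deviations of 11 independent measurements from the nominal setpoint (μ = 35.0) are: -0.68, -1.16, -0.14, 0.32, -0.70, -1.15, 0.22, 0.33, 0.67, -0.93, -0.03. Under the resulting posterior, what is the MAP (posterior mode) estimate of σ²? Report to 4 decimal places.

With known mean μ and an Inverse-Gamma(α, β) prior on σ², the Normal likelihood is conjugate: posterior is Inv-Gamma(α + n/2, β + Σ(xᵢ−μ)²/2).
Σ(xᵢ−μ)² = (-0.68)² + (-1.16)² + (-0.14)² + (0.32)² + (-0.70)² + (-1.15)² + (0.22)² + (0.33)² + (0.67)² + (-0.93)² + (-0.03)² = 5.2145.
Posterior: Inv-Gamma(3.2 + 11/2, 5.2 + 5.2145/2) = Inv-Gamma(8.70, 7.80725).
Mode = β/(α+1) = 7.80725/9.70 = 0.8049.

0.8049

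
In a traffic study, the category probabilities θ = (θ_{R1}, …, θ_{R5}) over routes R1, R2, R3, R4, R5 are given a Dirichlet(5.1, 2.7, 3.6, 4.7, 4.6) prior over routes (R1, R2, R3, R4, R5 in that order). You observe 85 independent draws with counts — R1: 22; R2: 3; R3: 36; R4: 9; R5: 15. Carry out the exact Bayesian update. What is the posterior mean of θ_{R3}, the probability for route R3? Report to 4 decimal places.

The Dirichlet prior is conjugate to the Multinomial likelihood: each posterior αⱼ = prior αⱼ + observed count nⱼ.
Posterior concentration: (27.1, 5.7, 39.6, 13.7, 19.6), total = 105.7.
E[θ_{R3}|data] = α_{R3}/Σα = 39.6/105.7 = 0.3746.

0.3746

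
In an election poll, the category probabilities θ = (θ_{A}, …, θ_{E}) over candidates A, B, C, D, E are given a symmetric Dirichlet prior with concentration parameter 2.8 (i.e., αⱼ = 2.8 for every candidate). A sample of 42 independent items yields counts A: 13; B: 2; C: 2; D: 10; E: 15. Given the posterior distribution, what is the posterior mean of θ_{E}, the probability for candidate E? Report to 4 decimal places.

0.3179

The Dirichlet prior is conjugate to the Multinomial likelihood: each posterior αⱼ = prior αⱼ + observed count nⱼ.
Posterior concentration: (15.8, 4.8, 4.8, 12.8, 17.8), total = 56.0.
E[θ_{E}|data] = α_{E}/Σα = 17.8/56.0 = 0.3179.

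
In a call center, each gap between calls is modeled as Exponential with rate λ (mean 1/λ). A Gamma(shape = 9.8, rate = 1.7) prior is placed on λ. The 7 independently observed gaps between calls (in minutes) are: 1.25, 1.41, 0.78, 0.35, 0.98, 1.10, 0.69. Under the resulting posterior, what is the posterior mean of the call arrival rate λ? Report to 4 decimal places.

With a Gamma(shape α, rate β) prior on the exponential rate λ, the posterior after n observations with total T = Σxᵢ is Gamma(α+n, β+T).
Sum of observations T = 6.56 minutes; n = 7.
Posterior: Gamma(9.8+7, 1.7+6.56) = Gamma(16.8, 8.26).
Posterior mean of λ = α/β = 16.8/8.26 = 2.0339.

2.0339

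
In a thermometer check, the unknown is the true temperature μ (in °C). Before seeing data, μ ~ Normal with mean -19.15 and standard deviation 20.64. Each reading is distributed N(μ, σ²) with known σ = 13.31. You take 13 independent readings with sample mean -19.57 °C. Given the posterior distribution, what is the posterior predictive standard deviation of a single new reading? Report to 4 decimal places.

13.7971

For Normal data with known variance σ², a Normal(μ₀, σ₀²) prior on μ is conjugate. Posterior precision = 1/σ₀² + n/σ²; posterior mean is the precision-weighted average of μ₀ and x̄.
σ₀² = 20.64² = 426.0096, σ² = 13.31² = 177.1561; σ² + n·σ₀² = 177.1561 + 13·426.0096 = 5715.2809.
Posterior precision = 1/σ₀² + n/σ² = 1/426.0096 + 13/177.1561 = (σ² + n·σ₀²)/(σ₀²σ²) = 5715.2809/(426.0096·177.1561); posterior variance σₙ² = σ₀²σ²/(σ² + n·σ₀²) = 426.0096·177.1561/5715.2809 = 13.204985.
Predictive variance for one new observation = σₙ² + σ² = 426.0096·177.1561/5715.2809 + 177.1561 = σ²·(σ₀² + 5715.2809)/5715.2809 = 177.1561·6141.2905/5715.2809 = 190.361085; SD = √(177.1561·6141.2905/5715.2809) = 13.7971.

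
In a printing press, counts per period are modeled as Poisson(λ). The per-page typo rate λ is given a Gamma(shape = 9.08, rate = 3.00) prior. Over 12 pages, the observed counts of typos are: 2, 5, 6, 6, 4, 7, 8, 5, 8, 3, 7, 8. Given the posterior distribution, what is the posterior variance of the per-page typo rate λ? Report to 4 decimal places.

With a Gamma(shape α, rate β) prior, the Poisson likelihood is conjugate: the posterior is Gamma(α + ΣXᵢ, β + n).
Sum of counts S = 69 over n = 12 pages.
Posterior: Gamma(α+S, β+n) = Gamma(9.08+69, 3.00+12) = Gamma(78.08, 15.00).
Var = α/β² = 78.08/15.00² = 0.3470.

0.3470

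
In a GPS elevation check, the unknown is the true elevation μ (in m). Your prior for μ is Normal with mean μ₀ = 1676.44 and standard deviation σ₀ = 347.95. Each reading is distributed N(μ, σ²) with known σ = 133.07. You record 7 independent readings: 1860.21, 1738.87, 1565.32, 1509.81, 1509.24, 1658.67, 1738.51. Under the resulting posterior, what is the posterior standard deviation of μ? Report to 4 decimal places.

For Normal data with known variance σ², a Normal(μ₀, σ₀²) prior on μ is conjugate. Posterior precision = 1/σ₀² + n/σ²; posterior mean is the precision-weighted average of μ₀ and x̄.
σ₀² = 347.95² = 121069.2025, σ² = 133.07² = 17707.6249; σ² + n·σ₀² = 17707.6249 + 7·121069.2025 = 865192.0424.
Posterior precision = 1/σ₀² + n/σ² = 1/121069.2025 + 7/17707.6249 = (σ² + n·σ₀²)/(σ₀²σ²) = 865192.0424/(121069.2025·17707.6249); posterior variance σₙ² = σ₀²σ²/(σ² + n·σ₀²) = 121069.2025·17707.6249/865192.0424 = 2477.886896.
Posterior SD = √σₙ² = √(121069.2025·17707.6249/865192.0424) = 49.7784.

49.7784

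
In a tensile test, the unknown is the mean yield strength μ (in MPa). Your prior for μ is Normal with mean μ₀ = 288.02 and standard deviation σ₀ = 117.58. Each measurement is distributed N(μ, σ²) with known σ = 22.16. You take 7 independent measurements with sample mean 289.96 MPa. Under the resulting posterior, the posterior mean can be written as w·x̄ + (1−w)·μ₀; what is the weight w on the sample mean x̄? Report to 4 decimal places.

0.9950

For Normal data with known variance σ², a Normal(μ₀, σ₀²) prior on μ is conjugate. Posterior precision = 1/σ₀² + n/σ²; posterior mean is the precision-weighted average of μ₀ and x̄.
σ₀² = 117.58² = 13825.0564, σ² = 22.16² = 491.0656. Prior precision 1/σ₀² = 1/13825.0564; data precision n/σ² = 7/491.0656.
w = (n/σ²)/(1/σ₀² + n/σ²) = n·σ₀²/(σ² + n·σ₀²) = 7·13825.0564/(491.0656 + 7·13825.0564) = 96775.3948/97266.4604 = 0.9950.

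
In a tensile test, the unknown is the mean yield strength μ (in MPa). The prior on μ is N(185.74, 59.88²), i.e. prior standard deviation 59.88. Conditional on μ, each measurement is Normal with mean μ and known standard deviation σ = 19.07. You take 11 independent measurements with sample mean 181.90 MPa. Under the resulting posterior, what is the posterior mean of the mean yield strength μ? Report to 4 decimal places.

For Normal data with known variance σ², a Normal(μ₀, σ₀²) prior on μ is conjugate. Posterior precision = 1/σ₀² + n/σ²; posterior mean is the precision-weighted average of μ₀ and x̄.
n·x̄ = 11·181.90 = 2000.9.
σ₀² = 59.88² = 3585.6144, σ² = 19.07² = 363.6649; σ² + n·σ₀² = 363.6649 + 11·3585.6144 = 39805.4233.
Posterior mean = (μ₀/σ₀² + n·x̄/σ²)/(1/σ₀² + n/σ²) = (σ²·μ₀ + σ₀²·n·x̄)/(σ² + n·σ₀²) = (363.6649·185.74 + 3585.6144·2000.9)/39805.4233 = 7242002.971486/39805.4233 = 181.9351.

181.9351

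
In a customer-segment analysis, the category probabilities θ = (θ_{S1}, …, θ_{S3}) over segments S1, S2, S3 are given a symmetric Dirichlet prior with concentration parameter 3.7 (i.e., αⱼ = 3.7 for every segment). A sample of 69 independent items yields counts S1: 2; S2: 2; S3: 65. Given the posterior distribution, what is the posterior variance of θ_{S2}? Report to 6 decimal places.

The Dirichlet prior is conjugate to the Multinomial likelihood: each posterior αⱼ = prior αⱼ + observed count nⱼ.
Posterior concentration: (5.7, 5.7, 68.7), total = 80.1.
Var[θ_j] = α_j(Σα−α_j)/((Σα)²(Σα+1)) = 5.7·74.4/(80.1²·81.1) = 0.000815.

0.000815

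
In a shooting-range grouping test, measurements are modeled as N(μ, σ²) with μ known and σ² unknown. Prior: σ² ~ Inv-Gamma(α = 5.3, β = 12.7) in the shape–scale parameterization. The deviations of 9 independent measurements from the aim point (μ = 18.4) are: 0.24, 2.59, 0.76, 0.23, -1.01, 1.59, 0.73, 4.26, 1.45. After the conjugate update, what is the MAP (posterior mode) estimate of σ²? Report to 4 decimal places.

With known mean μ and an Inverse-Gamma(α, β) prior on σ², the Normal likelihood is conjugate: posterior is Inv-Gamma(α + n/2, β + Σ(xᵢ−μ)²/2).
Σ(xᵢ−μ)² = (0.24)² + (2.59)² + (0.76)² + (0.23)² + (-1.01)² + (1.59)² + (0.73)² + (4.26)² + (1.45)² = 31.7274.
Posterior: Inv-Gamma(5.3 + 9/2, 12.7 + 31.7274/2) = Inv-Gamma(9.80, 28.56370).
Mode = β/(α+1) = 28.56370/10.80 = 2.6448.

2.6448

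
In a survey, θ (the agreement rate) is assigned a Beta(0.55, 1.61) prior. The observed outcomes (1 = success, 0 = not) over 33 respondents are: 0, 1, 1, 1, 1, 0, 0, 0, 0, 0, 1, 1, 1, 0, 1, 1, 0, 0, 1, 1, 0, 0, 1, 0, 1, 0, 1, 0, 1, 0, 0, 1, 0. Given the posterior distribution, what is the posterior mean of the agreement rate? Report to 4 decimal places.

0.4707

The Beta prior is conjugate to a Binomial/Bernoulli likelihood; the update adds successes to α and failures to β.
Posterior: Beta(α+k, β+n−k) = Beta(0.55+16, 1.61+17) = Beta(16.55, 18.61).
Posterior mean = α/(α+β) = 16.55/35.16 = 0.4707.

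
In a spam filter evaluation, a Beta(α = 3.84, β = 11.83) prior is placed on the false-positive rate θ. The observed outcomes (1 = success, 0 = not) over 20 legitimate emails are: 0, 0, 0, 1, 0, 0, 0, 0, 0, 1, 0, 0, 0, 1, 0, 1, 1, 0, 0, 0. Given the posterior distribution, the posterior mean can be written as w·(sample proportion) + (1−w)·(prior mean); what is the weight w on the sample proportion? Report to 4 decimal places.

The Beta prior is conjugate to a Binomial/Bernoulli likelihood; the update adds successes to α and failures to β.
Posterior mean = (α₀+k)/(α₀+β₀+n) = [n/(α₀+β₀+n)]·(k/n) + [(α₀+β₀)/(α₀+β₀+n)]·α₀/(α₀+β₀), so only n and the prior enter the weight.
The weight on the data is w = n/(α₀+β₀+n) = 20/(3.84+11.83+20) = 20/35.67 = 0.5607.

0.5607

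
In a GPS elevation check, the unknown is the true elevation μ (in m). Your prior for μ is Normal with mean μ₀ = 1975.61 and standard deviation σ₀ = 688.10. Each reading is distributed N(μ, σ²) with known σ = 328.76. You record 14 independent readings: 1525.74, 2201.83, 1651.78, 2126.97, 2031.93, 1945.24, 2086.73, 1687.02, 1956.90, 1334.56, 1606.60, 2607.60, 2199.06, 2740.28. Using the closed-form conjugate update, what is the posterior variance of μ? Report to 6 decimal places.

For Normal data with known variance σ², a Normal(μ₀, σ₀²) prior on μ is conjugate. Posterior precision = 1/σ₀² + n/σ²; posterior mean is the precision-weighted average of μ₀ and x̄.
σ₀² = 688.10² = 473481.61, σ² = 328.76² = 108083.1376; σ² + n·σ₀² = 108083.1376 + 14·473481.61 = 6736825.6776.
Posterior precision = 1/σ₀² + n/σ² = 1/473481.61 + 14/108083.1376 = (σ² + n·σ₀²)/(σ₀²σ²) = 6736825.6776/(473481.61·108083.1376); posterior variance σₙ² = σ₀²σ²/(σ² + n·σ₀²) = 473481.61·108083.1376/6736825.6776 = 7596.363696.

7596.363696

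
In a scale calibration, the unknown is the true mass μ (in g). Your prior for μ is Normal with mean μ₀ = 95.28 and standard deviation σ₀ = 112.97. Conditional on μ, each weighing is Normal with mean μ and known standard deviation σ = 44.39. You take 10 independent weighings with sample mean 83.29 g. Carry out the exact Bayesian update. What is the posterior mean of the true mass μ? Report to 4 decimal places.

For Normal data with known variance σ², a Normal(μ₀, σ₀²) prior on μ is conjugate. Posterior precision = 1/σ₀² + n/σ²; posterior mean is the precision-weighted average of μ₀ and x̄.
n·x̄ = 10·83.29 = 832.9.
σ₀² = 112.97² = 12762.2209, σ² = 44.39² = 1970.4721; σ² + n·σ₀² = 1970.4721 + 10·12762.2209 = 129592.6811.
Posterior mean = (μ₀/σ₀² + n·x̄/σ²)/(1/σ₀² + n/σ²) = (σ²·μ₀ + σ₀²·n·x̄)/(σ² + n·σ₀²) = (1970.4721·95.28 + 12762.2209·832.9)/129592.6811 = 10817400.369298/129592.6811 = 83.4723.

83.4723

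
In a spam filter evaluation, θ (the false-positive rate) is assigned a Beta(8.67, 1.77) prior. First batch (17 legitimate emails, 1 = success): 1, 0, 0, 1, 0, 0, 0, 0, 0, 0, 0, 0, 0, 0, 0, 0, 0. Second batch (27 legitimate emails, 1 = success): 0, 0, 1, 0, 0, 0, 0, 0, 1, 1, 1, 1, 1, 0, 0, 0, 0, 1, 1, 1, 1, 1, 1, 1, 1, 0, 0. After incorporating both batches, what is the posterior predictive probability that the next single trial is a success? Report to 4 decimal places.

The Beta prior is conjugate to a Binomial/Bernoulli likelihood; the update adds successes to α and failures to β.
After batch 1: Beta(8.67+2, 1.77+15) = Beta(10.67, 16.77).
After batch 2: Beta(10.67+14, 16.77+13) = Beta(24.67, 29.77).
For a single future Bernoulli trial, P(success | data) = α/(α+β) = 0.4532.

0.4532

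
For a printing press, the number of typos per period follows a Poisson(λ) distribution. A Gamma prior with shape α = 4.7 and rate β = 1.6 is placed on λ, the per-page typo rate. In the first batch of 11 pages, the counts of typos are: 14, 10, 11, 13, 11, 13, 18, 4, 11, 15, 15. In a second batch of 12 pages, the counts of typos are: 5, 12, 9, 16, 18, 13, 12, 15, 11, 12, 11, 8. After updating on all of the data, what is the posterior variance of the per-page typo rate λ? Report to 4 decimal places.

0.4655

With a Gamma(shape α, rate β) prior, the Poisson likelihood is conjugate: the posterior is Gamma(α + ΣXᵢ, β + n).
Batch 1: sum of counts S = 135 over n = 11 pages.
After batch 1: Gamma(α+S, β+n) = Gamma(4.7+135, 1.6+11) = Gamma(139.7, 12.6).
Batch 2: sum of counts S = 142 over n = 12 pages.
After batch 2: Gamma(α+S, β+n) = Gamma(139.7+142, 12.6+12) = Gamma(281.7, 24.6).
Var = α/β² = 281.7/24.6² = 0.4655.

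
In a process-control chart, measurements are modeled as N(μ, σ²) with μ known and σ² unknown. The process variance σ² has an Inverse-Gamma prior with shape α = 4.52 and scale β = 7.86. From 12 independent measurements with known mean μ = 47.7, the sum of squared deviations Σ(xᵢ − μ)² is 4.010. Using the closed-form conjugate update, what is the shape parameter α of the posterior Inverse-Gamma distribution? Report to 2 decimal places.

With known mean μ and an Inverse-Gamma(α, β) prior on σ², the Normal likelihood is conjugate: posterior is Inv-Gamma(α + n/2, β + Σ(xᵢ−μ)²/2).
Posterior: Inv-Gamma(4.52 + 12/2, 7.86 + 4.010/2) = Inv-Gamma(10.52, 9.8650).
Posterior α = 10.52.

10.52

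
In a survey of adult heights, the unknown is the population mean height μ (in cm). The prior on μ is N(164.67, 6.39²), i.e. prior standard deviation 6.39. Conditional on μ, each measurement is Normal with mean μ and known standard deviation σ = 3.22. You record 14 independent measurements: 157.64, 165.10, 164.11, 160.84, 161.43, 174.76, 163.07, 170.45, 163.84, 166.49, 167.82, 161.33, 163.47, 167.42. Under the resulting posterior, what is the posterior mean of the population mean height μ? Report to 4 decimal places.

For Normal data with known variance σ², a Normal(μ₀, σ₀²) prior on μ is conjugate. Posterior precision = 1/σ₀² + n/σ²; posterior mean is the precision-weighted average of μ₀ and x̄.
Σxᵢ = 157.64 + 165.10 + 164.11 + 160.84 + 161.43 + 174.76 + 163.07 + 170.45 + 163.84 + 166.49 + 167.82 + 161.33 + 163.47 + 167.42 = 2307.77, so n·x̄ = 2307.77.
σ₀² = 6.39² = 40.8321, σ² = 3.22² = 10.3684; σ² + n·σ₀² = 10.3684 + 14·40.8321 = 582.0178.
Posterior mean = (μ₀/σ₀² + n·x̄/σ²)/(1/σ₀² + n/σ²) = (σ²·μ₀ + σ₀²·n·x̄)/(σ² + n·σ₀²) = (10.3684·164.67 + 40.8321·2307.77)/582.0178 = 95938.459845/582.0178 = 164.8377.

164.8377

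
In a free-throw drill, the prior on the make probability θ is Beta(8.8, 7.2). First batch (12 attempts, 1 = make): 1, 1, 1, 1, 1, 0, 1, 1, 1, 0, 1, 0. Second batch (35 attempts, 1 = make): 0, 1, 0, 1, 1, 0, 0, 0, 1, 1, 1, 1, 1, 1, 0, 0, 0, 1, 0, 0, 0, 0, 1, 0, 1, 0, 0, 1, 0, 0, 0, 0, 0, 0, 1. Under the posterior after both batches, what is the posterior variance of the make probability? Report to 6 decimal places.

0.003906

The Beta prior is conjugate to a Binomial/Bernoulli likelihood; the update adds successes to α and failures to β.
After batch 1: Beta(8.8+9, 7.2+3) = Beta(17.8, 10.2).
After batch 2: Beta(17.8+14, 10.2+21) = Beta(31.8, 31.2).
Var = αβ/((α+β)²(α+β+1)) = 31.8·31.2/(63.0²·64.0) = 0.003906.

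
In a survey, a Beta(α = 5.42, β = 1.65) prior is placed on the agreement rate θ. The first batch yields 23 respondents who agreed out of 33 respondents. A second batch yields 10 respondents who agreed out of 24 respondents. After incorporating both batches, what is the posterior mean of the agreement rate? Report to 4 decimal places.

0.5997

The Beta prior is conjugate to a Binomial/Bernoulli likelihood; the update adds successes to α and failures to β.
After batch 1: Beta(5.42+23, 1.65+10) = Beta(28.42, 11.65).
After batch 2: Beta(28.42+10, 11.65+14) = Beta(38.42, 25.65).
Posterior mean = α/(α+β) = 38.42/64.07 = 0.5997.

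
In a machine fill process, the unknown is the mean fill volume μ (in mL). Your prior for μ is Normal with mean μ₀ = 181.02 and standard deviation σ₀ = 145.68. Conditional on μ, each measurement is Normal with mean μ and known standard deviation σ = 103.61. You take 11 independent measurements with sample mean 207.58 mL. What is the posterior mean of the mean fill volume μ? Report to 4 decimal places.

206.4123

For Normal data with known variance σ², a Normal(μ₀, σ₀²) prior on μ is conjugate. Posterior precision = 1/σ₀² + n/σ²; posterior mean is the precision-weighted average of μ₀ and x̄.
n·x̄ = 11·207.58 = 2283.38.
σ₀² = 145.68² = 21222.6624, σ² = 103.61² = 10735.0321; σ² + n·σ₀² = 10735.0321 + 11·21222.6624 = 244184.3185.
Posterior mean = (μ₀/σ₀² + n·x̄/σ²)/(1/σ₀² + n/σ²) = (σ²·μ₀ + σ₀²·n·x̄)/(σ² + n·σ₀²) = (10735.0321·181.02 + 21222.6624·2283.38)/244184.3185 = 50402658.381654/244184.3185 = 206.4123.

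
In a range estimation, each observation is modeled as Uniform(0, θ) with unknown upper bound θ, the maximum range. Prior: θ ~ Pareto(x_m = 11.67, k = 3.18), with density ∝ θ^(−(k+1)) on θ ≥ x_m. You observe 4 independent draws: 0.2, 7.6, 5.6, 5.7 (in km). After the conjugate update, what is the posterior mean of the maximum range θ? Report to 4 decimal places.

13.5583

A Pareto(scale x_m, shape k) prior on the upper bound θ of Uniform(0, θ) is conjugate: posterior is Pareto(max(x_m, max xᵢ), k + n).
Sample maximum = 7.6; prior scale x_m = 11.67 → posterior scale = max = 11.67.
Posterior shape = 3.18 + 4 = 7.18.
E[θ|data] = k·x_m/(k−1) = 7.18·11.67/6.18 = 13.5583.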